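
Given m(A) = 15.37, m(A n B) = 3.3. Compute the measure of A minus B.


m(A \ B) = m(A) - m(A n B)
= 15.37 - 3.3
= 12.07


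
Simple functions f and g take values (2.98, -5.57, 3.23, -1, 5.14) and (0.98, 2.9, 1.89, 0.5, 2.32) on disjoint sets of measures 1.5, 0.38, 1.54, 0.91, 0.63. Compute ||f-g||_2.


Step 1: Compute differences f_i - g_i:
  2.98 - 0.98 = 2
  -5.57 - 2.9 = -8.47
  3.23 - 1.89 = 1.34
  -1 - 0.5 = -1.5
  5.14 - 2.32 = 2.82
Step 2: Compute |diff|^2 * measure for each set:
  |2|^2 * 1.5 = 4 * 1.5 = 6
  |-8.47|^2 * 0.38 = 71.7409 * 0.38 = 27.261542
  |1.34|^2 * 1.54 = 1.7956 * 1.54 = 2.765224
  |-1.5|^2 * 0.91 = 2.25 * 0.91 = 2.0475
  |2.82|^2 * 0.63 = 7.9524 * 0.63 = 5.010012
Step 3: Sum = 43.084278
Step 4: ||f-g||_2 = (43.084278)^(1/2) = 6.563862


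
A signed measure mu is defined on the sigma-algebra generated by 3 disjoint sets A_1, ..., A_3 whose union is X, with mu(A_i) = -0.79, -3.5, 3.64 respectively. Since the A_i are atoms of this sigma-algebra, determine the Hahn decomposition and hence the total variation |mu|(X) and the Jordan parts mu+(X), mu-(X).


Step 1: Every measurable set is a union of atoms (the cells / points), so a Hahn decomposition is
  obtained by grouping atoms by sign: P = union of atoms with mu > 0, N = union of the remaining atoms.
  Atoms in P (indices): 3;  atoms in N (indices): 1, 2
  Positive values: 3.64
  Negative values: -0.79, -3.5
Step 2: mu+(X) = mu(P) = sum of positive atom values = 3.64
Step 3: mu-(X) = -mu(N) = sum of |negative atom values| = 4.29
Step 4: |mu|(X) = mu+(X) + mu-(X) = 3.64 + 4.29 = 7.93


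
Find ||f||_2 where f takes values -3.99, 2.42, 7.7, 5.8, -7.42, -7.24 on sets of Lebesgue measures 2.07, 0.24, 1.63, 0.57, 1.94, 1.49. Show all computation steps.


Step 1: Compute |f_i|^2 for each value:
  |-3.99|^2 = 15.9201
  |2.42|^2 = 5.8564
  |7.7|^2 = 59.29
  |5.8|^2 = 33.64
  |-7.42|^2 = 55.0564
  |-7.24|^2 = 52.4176
Step 2: Multiply by measures and sum:
  15.9201 * 2.07 = 32.954607
  5.8564 * 0.24 = 1.405536
  59.29 * 1.63 = 96.6427
  33.64 * 0.57 = 19.1748
  55.0564 * 1.94 = 106.809416
  52.4176 * 1.49 = 78.102224
Sum = 32.954607 + 1.405536 + 96.6427 + 19.1748 + 106.809416 + 78.102224 = 335.089283
Step 3: Take the p-th root:
||f||_2 = (335.089283)^(1/2) = 18.305444


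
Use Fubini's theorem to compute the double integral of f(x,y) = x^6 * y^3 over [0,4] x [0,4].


By Fubini's theorem, the double integral factors as a product of single integrals:
Step 1: integral_0^4 x^6 dx = [x^7/7] from 0 to 4
     = 4^7/7 = 2340.571429
Step 2: integral_0^4 y^3 dy = [y^4/4] from 0 to 4
     = 4^4/4 = 64
Step 3: Double integral = 2340.571429 * 64 = 149796.571429


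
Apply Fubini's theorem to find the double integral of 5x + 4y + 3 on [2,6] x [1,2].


By Fubini, integrate in x first, then y.
Step 1: Fix y, integrate over x in [2,6]:
  integral(5x + 4y + 3, x=2..6)
  = 5*(6^2 - 2^2)/2 + (4y + 3)*(6 - 2)
  = 80 + (4y + 3)*4
  = 80 + 16y + 12
  = 92 + 16y
Step 2: Integrate over y in [1,2]:
  integral(92 + 16y, y=1..2)
  = 92*1 + 16*(2^2 - 1^2)/2
  = 92 + 24
  = 116


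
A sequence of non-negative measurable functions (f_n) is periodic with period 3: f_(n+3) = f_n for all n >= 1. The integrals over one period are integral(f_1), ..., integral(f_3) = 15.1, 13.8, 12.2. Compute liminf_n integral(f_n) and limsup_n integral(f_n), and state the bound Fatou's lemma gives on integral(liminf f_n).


The sequence (integral(f_n)) is periodic with period 3, repeating the values 15.1, 13.8, 12.2 indefinitely.
Step 1: For a periodic sequence, every tail (a_m, a_(m+1), ...) contains all 3 period values infinitely often.
Step 2: Hence inf of every tail = min of the period values = min(15.1, 13.8, 12.2) = 12.2.
        liminf_n integral(f_n) = sup over m of (inf of tail from m) = 12.2.
Step 3: Similarly sup of every tail = max of the period values = 15.1.
        limsup_n integral(f_n) = 15.1.
Step 4: Fatou's lemma: integral(liminf_n f_n) <= liminf_n integral(f_n) = 12.2.
        So the integral of the pointwise liminf is at most 12.2.


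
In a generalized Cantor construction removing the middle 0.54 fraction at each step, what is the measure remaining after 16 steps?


Step 1: At each step, fraction remaining = 1 - 0.54 = 0.46
Step 2: After 16 steps, measure = (0.46)^16
Result = 4.019068e-06


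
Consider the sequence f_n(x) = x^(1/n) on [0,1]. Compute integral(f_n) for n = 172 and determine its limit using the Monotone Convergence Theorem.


At n = 172: f_172(x) = x^(1/172).
Step 1: integral(x^(1/172), 0, 1) = [x^(1/172+1) / (1/172+1)] from 0 to 1
     = 1 / (1/172 + 1) = 1 / ((172+1)/172) = 172/(172+1)
     = 172/173 = 0.99422
Step 2: As n -> infinity, f_n(x) = x^(1/n) -> 1 for x in (0,1], and f_n is increasing in n.
By MCT, lim_n integral(f_n) = integral(lim_n f_n) = integral(1, 0, 1) = 1.
Step 3: Verify convergence: 172/173 = 0.99422 -> 1


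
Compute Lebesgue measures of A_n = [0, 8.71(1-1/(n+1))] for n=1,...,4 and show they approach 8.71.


By continuity of measure from below: if A_n increases to A, then m(A_n) -> m(A).
Here A = [0, 8.71], so m(A) = 8.71
Step 1: a_1 = 8.71*(1 - 1/2) = 4.355, m(A_1) = 4.355
Step 2: a_2 = 8.71*(1 - 1/3) = 5.8067, m(A_2) = 5.8067
Step 3: a_3 = 8.71*(1 - 1/4) = 6.5325, m(A_3) = 6.5325
Step 4: a_4 = 8.71*(1 - 1/5) = 6.968, m(A_4) = 6.968
Limit: m(A_n) -> m([0,8.71]) = 8.71


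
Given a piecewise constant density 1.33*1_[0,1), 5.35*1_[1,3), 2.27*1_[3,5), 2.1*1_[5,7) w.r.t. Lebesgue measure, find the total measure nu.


Integrate each piece of the Radon-Nikodym derivative:
Step 1: integral_0^1 1.33 dx = 1.33*(1-0) = 1.33*1 = 1.33
Step 2: integral_1^3 5.35 dx = 5.35*(3-1) = 5.35*2 = 10.7
Step 3: integral_3^5 2.27 dx = 2.27*(5-3) = 2.27*2 = 4.54
Step 4: integral_5^7 2.1 dx = 2.1*(7-5) = 2.1*2 = 4.2
Total: 1.33 + 10.7 + 4.54 + 4.2 = 20.77


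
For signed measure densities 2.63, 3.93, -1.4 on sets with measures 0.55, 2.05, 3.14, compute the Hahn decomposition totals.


Step 1: Compute signed measure on each set:
  Set 1: 2.63 * 0.55 = 1.4465
  Set 2: 3.93 * 2.05 = 8.0565
  Set 3: -1.4 * 3.14 = -4.396
Step 2: Total signed measure = (1.4465) + (8.0565) + (-4.396)
     = 5.107
Step 3: Positive part mu+(X) = sum of positive contributions = 9.503
Step 4: Negative part mu-(X) = |sum of negative contributions| = 4.396


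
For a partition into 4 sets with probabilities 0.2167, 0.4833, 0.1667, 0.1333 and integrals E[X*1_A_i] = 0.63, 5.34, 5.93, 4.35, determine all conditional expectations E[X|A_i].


For each cell A_i: E[X|A_i] = E[X*1_A_i] / P(A_i)
Step 1: E[X|A_1] = 0.63 / 0.2167 = 2.907245
Step 2: E[X|A_2] = 5.34 / 0.4833 = 11.049038
Step 3: E[X|A_3] = 5.93 / 0.1667 = 35.572885
Step 4: E[X|A_4] = 4.35 / 0.1333 = 32.633158
Verification: E[X] = sum E[X*1_A_i] = 0.63 + 5.34 + 5.93 + 4.35 = 16.25


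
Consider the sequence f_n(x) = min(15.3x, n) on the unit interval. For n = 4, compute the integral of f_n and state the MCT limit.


f(x) = 15.3x on [0,1]; f_n(x) = min(15.3x, n). At n = 4:
Step 1: f(x) reaches 4 at x = 4/15.3 = 0.261438
Step 2: integral(f_4) = integral(15.3x, 0, 0.261438) + integral(4, 0.261438, 1)
       = 15.3*0.261438^2/2 + 4*(1 - 0.261438)
       = 0.522876 + 2.954248
       = 3.477124
Step 3: As n -> infinity, f_n increases to f, so by MCT integral(f_n) -> integral(f) = 15.3/2 = 7.65.
Convergence: integral(f_4) = 3.477124 -> 7.65 as n -> infinity


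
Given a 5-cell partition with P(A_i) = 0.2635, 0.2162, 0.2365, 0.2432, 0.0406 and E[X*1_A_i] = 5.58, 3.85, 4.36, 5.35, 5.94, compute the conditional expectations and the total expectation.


For each cell A_i: E[X|A_i] = E[X*1_A_i] / P(A_i)
Step 1: E[X|A_1] = 5.58 / 0.2635 = 21.176471
Step 2: E[X|A_2] = 3.85 / 0.2162 = 17.807586
Step 3: E[X|A_3] = 4.36 / 0.2365 = 18.435518
Step 4: E[X|A_4] = 5.35 / 0.2432 = 21.998355
Step 5: E[X|A_5] = 5.94 / 0.0406 = 146.305419
Verification: E[X] = sum E[X*1_A_i] = 5.58 + 3.85 + 4.36 + 5.35 + 5.94 = 25.08


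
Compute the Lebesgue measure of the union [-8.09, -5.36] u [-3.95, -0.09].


For pairwise disjoint intervals, m(union) = sum of lengths.
= (-5.36 - -8.09) + (-0.09 - -3.95)
= 2.73 + 3.86
= 6.59


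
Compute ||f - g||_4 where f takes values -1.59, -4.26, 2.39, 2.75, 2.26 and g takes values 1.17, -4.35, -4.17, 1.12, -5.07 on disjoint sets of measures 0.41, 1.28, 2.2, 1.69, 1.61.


Step 1: Compute differences f_i - g_i:
  -1.59 - 1.17 = -2.76
  -4.26 - -4.35 = 0.09
  2.39 - -4.17 = 6.56
  2.75 - 1.12 = 1.63
  2.26 - -5.07 = 7.33
Step 2: Compute |diff|^4 * measure for each set:
  |-2.76|^4 * 0.41 = 58.02783 * 0.41 = 23.79141
  |0.09|^4 * 1.28 = 6.561000e-05 * 1.28 = 8.398080e-05
  |6.56|^4 * 2.2 = 1851.890729 * 2.2 = 4074.159604
  |1.63|^4 * 1.69 = 7.059118 * 1.69 = 11.929909
  |7.33|^4 * 1.61 = 2886.794695 * 1.61 = 4647.739459
Step 3: Sum = 8757.620466
Step 4: ||f-g||_4 = (8757.620466)^(1/4) = 9.673787


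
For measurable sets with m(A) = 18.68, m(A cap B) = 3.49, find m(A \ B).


m(A \ B) = m(A) - m(A n B)
= 18.68 - 3.49
= 15.19


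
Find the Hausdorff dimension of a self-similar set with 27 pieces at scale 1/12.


For a self-similar set with N copies scaled by 1/r:
dim_H = log(N)/log(r) = log(27)/log(12)
= 3.295837/2.484907
= 1.326342


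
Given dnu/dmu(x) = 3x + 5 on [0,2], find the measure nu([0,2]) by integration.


nu(A) = integral_A (dnu/dmu) dmu = integral_0^2 (3x + 5) dx
Step 1: Antiderivative F(x) = (3/2)x^2 + 5x
Step 2: F(2) = (3/2)*2^2 + 5*2 = 6 + 10 = 16
Step 3: F(0) = (3/2)*0^2 + 5*0 = 0.0 + 0 = 0.0
Step 4: nu([0,2]) = F(2) - F(0) = 16 - 0.0 = 16


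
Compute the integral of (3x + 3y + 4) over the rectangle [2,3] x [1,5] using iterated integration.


By Fubini, integrate in x first, then y.
Step 1: Fix y, integrate over x in [2,3]:
  integral(3x + 3y + 4, x=2..3)
  = 3*(3^2 - 2^2)/2 + (3y + 4)*(3 - 2)
  = 7.5 + (3y + 4)*1
  = 7.5 + 3y + 4
  = 11.5 + 3y
Step 2: Integrate over y in [1,5]:
  integral(11.5 + 3y, y=1..5)
  = 11.5*4 + 3*(5^2 - 1^2)/2
  = 46 + 36
  = 82


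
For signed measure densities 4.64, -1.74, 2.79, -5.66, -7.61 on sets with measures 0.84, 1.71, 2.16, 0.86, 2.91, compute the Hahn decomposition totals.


Step 1: Compute signed measure on each set:
  Set 1: 4.64 * 0.84 = 3.8976
  Set 2: -1.74 * 1.71 = -2.9754
  Set 3: 2.79 * 2.16 = 6.0264
  Set 4: -5.66 * 0.86 = -4.8676
  Set 5: -7.61 * 2.91 = -22.1451
Step 2: Total signed measure = (3.8976) + (-2.9754) + (6.0264) + (-4.8676) + (-22.1451)
     = -20.0641
Step 3: Positive part mu+(X) = sum of positive contributions = 9.924
Step 4: Negative part mu-(X) = |sum of negative contributions| = 29.9881


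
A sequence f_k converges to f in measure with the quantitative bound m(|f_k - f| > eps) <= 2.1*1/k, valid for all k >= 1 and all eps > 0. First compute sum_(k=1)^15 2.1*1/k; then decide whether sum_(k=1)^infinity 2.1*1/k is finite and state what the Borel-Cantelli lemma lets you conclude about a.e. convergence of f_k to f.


Step 1: List the terms 2.1*1/k for k = 1 to 15:
  k=1: 2.1
  k=2: 1.05
  k=3: 0.7
  k=4: 0.525
  k=5: 0.42
  k=6: 0.35
  k=7: 0.3
  k=8: 0.2625
  k=9: 0.233333
  k=10: 0.21
  k=11: 0.190909
  k=12: 0.175
  k=13: 0.161538
  k=14: 0.15
  k=15: 0.14
Step 2: Partial sum = 2.1 + 1.05 + 0.7 + 0.525 + 0.42 + 0.35 + 0.3 + 0.2625 + 0.233333 + 0.21 + 0.190909 + 0.175 + 0.161538 + 0.15 + 0.14
     = 6.968281
Step 3: The full series sum_(k>=1) 2.1*1/k diverges (harmonic series, p = 1; a nonzero constant multiple of a divergent series diverges).
Step 4: The (first) Borel-Cantelli lemma requires a summable sequence of measures, so it does not apply here;
        from this bound alone no conclusion about a.e. convergence can be drawn (convergence in measure still
        gives an a.e.-convergent subsequence, but not a.e. convergence of the whole sequence).
Conclusion: series diverges; Borel-Cantelli is inconclusive about a.e. convergence of f_k.


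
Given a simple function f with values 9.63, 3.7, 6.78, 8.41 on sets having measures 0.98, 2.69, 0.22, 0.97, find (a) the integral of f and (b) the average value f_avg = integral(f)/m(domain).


Step 1: Integral = sum(value_i * measure_i)
= 9.63*0.98 + 3.7*2.69 + 6.78*0.22 + 8.41*0.97
= 9.4374 + 9.953 + 1.4916 + 8.1577
= 29.0397
Step 2: Total measure of domain = 0.98 + 2.69 + 0.22 + 0.97 = 4.86
Step 3: Average value = 29.0397 / 4.86 = 5.975247


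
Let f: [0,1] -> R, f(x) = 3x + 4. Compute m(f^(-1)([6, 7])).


f^(-1)([6, 7]) = {x : 6 <= 3x + 4 <= 7}
Solving: (6 - 4)/3 <= x <= (7 - 4)/3
= [0.666667, 1]
Intersecting with [0,1]: [0.666667, 1]
Measure = 1 - 0.666667 = 0.333333


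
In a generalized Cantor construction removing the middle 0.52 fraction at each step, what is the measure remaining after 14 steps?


Step 1: At each step, fraction remaining = 1 - 0.52 = 0.48
Step 2: After 14 steps, measure = (0.48)^14
Result = 3.446492e-05


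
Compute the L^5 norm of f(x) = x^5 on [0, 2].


Step 1: ||f||_5 = (integral_0^2 |x^5|^5 dx)^(1/5)
     = (integral_0^2 x^25 dx)^(1/5)
Step 2: integral_0^2 x^25 dx = [x^26/(26)] from 0 to 2 = 2^26/26
     = 67108864/26 = 2.581110e+06
Step 3: ||f||_5 = (2.581110e+06)^(1/5) = 19.158491


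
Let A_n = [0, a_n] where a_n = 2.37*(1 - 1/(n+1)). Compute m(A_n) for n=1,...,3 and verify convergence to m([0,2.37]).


By continuity of measure from below: if A_n increases to A, then m(A_n) -> m(A).
Here A = [0, 2.37], so m(A) = 2.37
Step 1: a_1 = 2.37*(1 - 1/2) = 1.185, m(A_1) = 1.185
Step 2: a_2 = 2.37*(1 - 1/3) = 1.58, m(A_2) = 1.58
Step 3: a_3 = 2.37*(1 - 1/4) = 1.7775, m(A_3) = 1.7775
Limit: m(A_n) -> m([0,2.37]) = 2.37


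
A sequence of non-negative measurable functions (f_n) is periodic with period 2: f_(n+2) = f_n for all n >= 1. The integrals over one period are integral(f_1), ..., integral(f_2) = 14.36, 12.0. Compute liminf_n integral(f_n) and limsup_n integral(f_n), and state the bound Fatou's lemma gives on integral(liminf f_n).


The sequence (integral(f_n)) is periodic with period 2, repeating the values 14.36, 12.0 indefinitely.
Step 1: For a periodic sequence, every tail (a_m, a_(m+1), ...) contains all 2 period values infinitely often.
Step 2: Hence inf of every tail = min of the period values = min(14.36, 12.0) = 12.
        liminf_n integral(f_n) = sup over m of (inf of tail from m) = 12.
Step 3: Similarly sup of every tail = max of the period values = 14.36.
        limsup_n integral(f_n) = 14.36.
Step 4: Fatou's lemma: integral(liminf_n f_n) <= liminf_n integral(f_n) = 12.
        So the integral of the pointwise liminf is at most 12.


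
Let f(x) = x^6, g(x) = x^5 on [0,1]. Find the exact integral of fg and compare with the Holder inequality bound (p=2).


Step 1: Exact integral of f*g = integral(x^11, 0, 1) = 1/12
     = 0.083333
Step 2: Holder bound with p=2, q=2:
  ||f||_p = (integral x^12 dx)^(1/2) = (1/13)^(1/2) = 0.27735
  ||g||_q = (integral x^10 dx)^(1/2) = (1/11)^(1/2) = 0.301511
Step 3: Holder bound = ||f||_p * ||g||_q = 0.27735 * 0.301511 = 0.083624
Verification: 0.083333 <= 0.083624 (Holder holds)


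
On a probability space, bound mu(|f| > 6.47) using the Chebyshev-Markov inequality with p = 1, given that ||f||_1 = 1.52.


Chebyshev/Markov inequality: mu(|f| > eps) <= (||f||_p / eps)^p
Step 1: ||f||_1 / eps = 1.52 / 6.47 = 0.23493
Step 2: Raise to power p = 1:
  (0.23493)^1 = 0.23493
Step 3: Therefore mu(|f| > 6.47) <= 0.23493


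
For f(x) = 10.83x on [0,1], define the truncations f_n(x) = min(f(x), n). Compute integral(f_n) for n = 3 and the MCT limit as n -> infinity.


f(x) = 10.83x on [0,1]; f_n(x) = min(10.83x, n). At n = 3:
Step 1: f(x) reaches 3 at x = 3/10.83 = 0.277008
Step 2: integral(f_3) = integral(10.83x, 0, 0.277008) + integral(3, 0.277008, 1)
       = 10.83*0.277008^2/2 + 3*(1 - 0.277008)
       = 0.415512 + 2.168975
       = 2.584488
Step 3: As n -> infinity, f_n increases to f, so by MCT integral(f_n) -> integral(f) = 10.83/2 = 5.415.
Convergence: integral(f_3) = 2.584488 -> 5.415 as n -> infinity


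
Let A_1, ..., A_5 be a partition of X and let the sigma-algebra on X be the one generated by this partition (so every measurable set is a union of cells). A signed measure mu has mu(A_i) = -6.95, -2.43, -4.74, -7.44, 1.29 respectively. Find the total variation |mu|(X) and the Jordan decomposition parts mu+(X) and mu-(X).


Step 1: Every measurable set is a union of atoms (the cells / points), so a Hahn decomposition is
  obtained by grouping atoms by sign: P = union of atoms with mu > 0, N = union of the remaining atoms.
  Atoms in P (indices): 5;  atoms in N (indices): 1, 2, 3, 4
  Positive values: 1.29
  Negative values: -6.95, -2.43, -4.74, -7.44
Step 2: mu+(X) = mu(P) = sum of positive atom values = 1.29
Step 3: mu-(X) = -mu(N) = sum of |negative atom values| = 21.56
Step 4: |mu|(X) = mu+(X) + mu-(X) = 1.29 + 21.56 = 22.85


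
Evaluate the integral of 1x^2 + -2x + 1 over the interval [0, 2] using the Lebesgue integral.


The Lebesgue integral of a Riemann-integrable function agrees with the Riemann integral.
Antiderivative F(x) = (1/3)x^3 + (-2/2)x^2 + 1x
F(2) = (1/3)*2^3 + (-2/2)*2^2 + 1*2
     = (1/3)*8 + (-2/2)*4 + 1*2
     = 2.666667 + -4 + 2
     = 0.666667
F(0) = 0.0
Integral = F(2) - F(0) = 0.666667 - 0.0 = 0.666667


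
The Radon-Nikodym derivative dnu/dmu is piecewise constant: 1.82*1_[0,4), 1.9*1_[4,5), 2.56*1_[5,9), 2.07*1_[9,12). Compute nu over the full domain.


Integrate each piece of the Radon-Nikodym derivative:
Step 1: integral_0^4 1.82 dx = 1.82*(4-0) = 1.82*4 = 7.28
Step 2: integral_4^5 1.9 dx = 1.9*(5-4) = 1.9*1 = 1.9
Step 3: integral_5^9 2.56 dx = 2.56*(9-5) = 2.56*4 = 10.24
Step 4: integral_9^12 2.07 dx = 2.07*(12-9) = 2.07*3 = 6.21
Total: 7.28 + 1.9 + 10.24 + 6.21 = 25.63


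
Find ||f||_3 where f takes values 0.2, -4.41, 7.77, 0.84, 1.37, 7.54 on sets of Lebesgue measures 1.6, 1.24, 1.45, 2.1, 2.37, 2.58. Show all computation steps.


Step 1: Compute |f_i|^3 for each value:
  |0.2|^3 = 0.008
  |-4.41|^3 = 85.766121
  |7.77|^3 = 469.097433
  |0.84|^3 = 0.592704
  |1.37|^3 = 2.571353
  |7.54|^3 = 428.661064
Step 2: Multiply by measures and sum:
  0.008 * 1.6 = 0.0128
  85.766121 * 1.24 = 106.34999
  469.097433 * 1.45 = 680.191278
  0.592704 * 2.1 = 1.244678
  2.571353 * 2.37 = 6.094107
  428.661064 * 2.58 = 1105.945545
Sum = 0.0128 + 106.34999 + 680.191278 + 1.244678 + 6.094107 + 1105.945545 = 1899.838398
Step 3: Take the p-th root:
||f||_3 = (1899.838398)^(1/3) = 12.385272


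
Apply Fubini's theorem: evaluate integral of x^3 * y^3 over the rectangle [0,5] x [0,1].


By Fubini's theorem, the double integral factors as a product of single integrals:
Step 1: integral_0^5 x^3 dx = [x^4/4] from 0 to 5
     = 5^4/4 = 156.25
Step 2: integral_0^1 y^3 dy = [y^4/4] from 0 to 1
     = 1^4/4 = 0.25
Step 3: Double integral = 156.25 * 0.25 = 39.0625


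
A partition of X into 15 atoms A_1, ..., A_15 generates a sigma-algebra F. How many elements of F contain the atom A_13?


Each element of F is a union of some subset S of the 15 atoms.
The element contains A_13 iff A_13 is in S.
So we count subsets S of {A_1,...,A_15} with A_13 in S: choose freely among the other 14 atoms.
Count = 2^(15-1) = 2^14 = 16384.


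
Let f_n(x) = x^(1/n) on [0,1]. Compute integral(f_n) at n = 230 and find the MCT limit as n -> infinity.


At n = 230: f_230(x) = x^(1/230).
Step 1: integral(x^(1/230), 0, 1) = [x^(1/230+1) / (1/230+1)] from 0 to 1
     = 1 / (1/230 + 1) = 1 / ((230+1)/230) = 230/(230+1)
     = 230/231 = 0.995671
Step 2: As n -> infinity, f_n(x) = x^(1/n) -> 1 for x in (0,1], and f_n is increasing in n.
By MCT, lim_n integral(f_n) = integral(lim_n f_n) = integral(1, 0, 1) = 1.
Step 3: Verify convergence: 230/231 = 0.995671 -> 1


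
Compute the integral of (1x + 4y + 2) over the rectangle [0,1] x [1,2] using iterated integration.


By Fubini, integrate in x first, then y.
Step 1: Fix y, integrate over x in [0,1]:
  integral(1x + 4y + 2, x=0..1)
  = 1*(1^2 - 0^2)/2 + (4y + 2)*(1 - 0)
  = 0.5 + (4y + 2)*1
  = 0.5 + 4y + 2
  = 2.5 + 4y
Step 2: Integrate over y in [1,2]:
  integral(2.5 + 4y, y=1..2)
  = 2.5*1 + 4*(2^2 - 1^2)/2
  = 2.5 + 6
  = 8.5


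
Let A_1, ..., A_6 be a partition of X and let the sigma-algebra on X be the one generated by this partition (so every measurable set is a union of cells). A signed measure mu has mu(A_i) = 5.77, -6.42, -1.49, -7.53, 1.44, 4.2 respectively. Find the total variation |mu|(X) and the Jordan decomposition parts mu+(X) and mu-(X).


Step 1: Every measurable set is a union of atoms (the cells / points), so a Hahn decomposition is
  obtained by grouping atoms by sign: P = union of atoms with mu > 0, N = union of the remaining atoms.
  Atoms in P (indices): 1, 5, 6;  atoms in N (indices): 2, 3, 4
  Positive values: 5.77, 1.44, 4.2
  Negative values: -6.42, -1.49, -7.53
Step 2: mu+(X) = mu(P) = sum of positive atom values = 11.41
Step 3: mu-(X) = -mu(N) = sum of |negative atom values| = 15.44
Step 4: |mu|(X) = mu+(X) + mu-(X) = 11.41 + 15.44 = 26.85


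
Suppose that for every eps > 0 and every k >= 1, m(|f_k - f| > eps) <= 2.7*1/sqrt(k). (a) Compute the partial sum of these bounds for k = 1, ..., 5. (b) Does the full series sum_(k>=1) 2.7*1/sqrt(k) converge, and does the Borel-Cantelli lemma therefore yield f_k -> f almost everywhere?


Step 1: List the terms 2.7*1/sqrt(k) for k = 1 to 5:
  k=1: 2.7
  k=2: 1.909188
  k=3: 1.558846
  k=4: 1.35
  k=5: 1.207477
Step 2: Partial sum = 2.7 + 1.909188 + 1.558846 + 1.35 + 1.207477
     = 8.725511
Step 3: The full series sum_(k>=1) 2.7*1/sqrt(k) diverges (p-series with p = 1/2 <= 1; a nonzero constant multiple of a divergent series diverges).
Step 4: The (first) Borel-Cantelli lemma requires a summable sequence of measures, so it does not apply here;
        from this bound alone no conclusion about a.e. convergence can be drawn (convergence in measure still
        gives an a.e.-convergent subsequence, but not a.e. convergence of the whole sequence).
Conclusion: series diverges; Borel-Cantelli is inconclusive about a.e. convergence of f_k.


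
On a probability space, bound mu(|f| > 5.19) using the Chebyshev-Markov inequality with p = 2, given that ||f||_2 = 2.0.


Chebyshev/Markov inequality: mu(|f| > eps) <= (||f||_p / eps)^p
Step 1: ||f||_2 / eps = 2.0 / 5.19 = 0.385356
Step 2: Raise to power p = 2:
  (0.385356)^2 = 0.1485
Step 3: Therefore mu(|f| > 5.19) <= 0.1485


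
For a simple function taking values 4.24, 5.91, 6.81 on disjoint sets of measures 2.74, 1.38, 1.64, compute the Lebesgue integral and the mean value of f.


Step 1: Integral = sum(value_i * measure_i)
= 4.24*2.74 + 5.91*1.38 + 6.81*1.64
= 11.6176 + 8.1558 + 11.1684
= 30.9418
Step 2: Total measure of domain = 2.74 + 1.38 + 1.64 = 5.76
Step 3: Average value = 30.9418 / 5.76 = 5.37184


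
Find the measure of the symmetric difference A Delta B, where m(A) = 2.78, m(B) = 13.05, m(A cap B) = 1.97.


m(A Delta B) = m(A) + m(B) - 2*m(A n B)
= 2.78 + 13.05 - 2*1.97
= 2.78 + 13.05 - 3.94
= 11.89


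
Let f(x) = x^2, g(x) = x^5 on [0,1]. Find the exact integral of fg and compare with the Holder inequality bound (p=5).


Step 1: Exact integral of f*g = integral(x^7, 0, 1) = 1/8
     = 0.125
Step 2: Holder bound with p=5, q=1.25:
  ||f||_p = (integral x^10 dx)^(1/5) = (1/11)^(1/5) = 0.619044
  ||g||_q = (integral x^6.25 dx)^(1/1.25) = (1/7.25)^(1/1.25) = 0.204989
Step 3: Holder bound = ||f||_p * ||g||_q = 0.619044 * 0.204989 = 0.126897
Verification: 0.125 <= 0.126897 (Holder holds)


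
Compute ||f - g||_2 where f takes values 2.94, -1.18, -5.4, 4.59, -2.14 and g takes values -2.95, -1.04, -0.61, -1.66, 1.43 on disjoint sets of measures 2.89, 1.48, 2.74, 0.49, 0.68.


Step 1: Compute differences f_i - g_i:
  2.94 - -2.95 = 5.89
  -1.18 - -1.04 = -0.14
  -5.4 - -0.61 = -4.79
  4.59 - -1.66 = 6.25
  -2.14 - 1.43 = -3.57
Step 2: Compute |diff|^2 * measure for each set:
  |5.89|^2 * 2.89 = 34.6921 * 2.89 = 100.260169
  |-0.14|^2 * 1.48 = 0.0196 * 1.48 = 0.029008
  |-4.79|^2 * 2.74 = 22.9441 * 2.74 = 62.866834
  |6.25|^2 * 0.49 = 39.0625 * 0.49 = 19.140625
  |-3.57|^2 * 0.68 = 12.7449 * 0.68 = 8.666532
Step 3: Sum = 190.963168
Step 4: ||f-g||_2 = (190.963168)^(1/2) = 13.818942


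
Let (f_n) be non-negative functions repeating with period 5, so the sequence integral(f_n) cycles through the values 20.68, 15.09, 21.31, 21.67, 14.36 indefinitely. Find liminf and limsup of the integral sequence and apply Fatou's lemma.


The sequence (integral(f_n)) is periodic with period 5, repeating the values 20.68, 15.09, 21.31, 21.67, 14.36 indefinitely.
Step 1: For a periodic sequence, every tail (a_m, a_(m+1), ...) contains all 5 period values infinitely often.
Step 2: Hence inf of every tail = min of the period values = min(20.68, 15.09, 21.31, 21.67, 14.36) = 14.36.
        liminf_n integral(f_n) = sup over m of (inf of tail from m) = 14.36.
Step 3: Similarly sup of every tail = max of the period values = 21.67.
        limsup_n integral(f_n) = 21.67.
Step 4: Fatou's lemma: integral(liminf_n f_n) <= liminf_n integral(f_n) = 14.36.
        So the integral of the pointwise liminf is at most 14.36.


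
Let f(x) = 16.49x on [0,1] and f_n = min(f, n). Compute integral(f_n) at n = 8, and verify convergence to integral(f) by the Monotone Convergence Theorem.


f(x) = 16.49x on [0,1]; f_n(x) = min(16.49x, n). At n = 8:
Step 1: f(x) reaches 8 at x = 8/16.49 = 0.485143
Step 2: integral(f_8) = integral(16.49x, 0, 0.485143) + integral(8, 0.485143, 1)
       = 16.49*0.485143^2/2 + 8*(1 - 0.485143)
       = 1.94057 + 4.11886
       = 6.05943
Step 3: As n -> infinity, f_n increases to f, so by MCT integral(f_n) -> integral(f) = 16.49/2 = 8.245.
Convergence: integral(f_8) = 6.05943 -> 8.245 as n -> infinity


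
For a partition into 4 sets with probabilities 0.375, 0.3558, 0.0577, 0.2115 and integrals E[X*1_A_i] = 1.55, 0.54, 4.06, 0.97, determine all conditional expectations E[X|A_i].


For each cell A_i: E[X|A_i] = E[X*1_A_i] / P(A_i)
Step 1: E[X|A_1] = 1.55 / 0.375 = 4.133333
Step 2: E[X|A_2] = 0.54 / 0.3558 = 1.517707
Step 3: E[X|A_3] = 4.06 / 0.0577 = 70.363951
Step 4: E[X|A_4] = 0.97 / 0.2115 = 4.586288
Verification: E[X] = sum E[X*1_A_i] = 1.55 + 0.54 + 4.06 + 0.97 = 7.12


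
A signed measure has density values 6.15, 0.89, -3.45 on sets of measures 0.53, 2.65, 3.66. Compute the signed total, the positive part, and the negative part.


Step 1: Compute signed measure on each set:
  Set 1: 6.15 * 0.53 = 3.2595
  Set 2: 0.89 * 2.65 = 2.3585
  Set 3: -3.45 * 3.66 = -12.627
Step 2: Total signed measure = (3.2595) + (2.3585) + (-12.627)
     = -7.009
Step 3: Positive part mu+(X) = sum of positive contributions = 5.618
Step 4: Negative part mu-(X) = |sum of negative contributions| = 12.627


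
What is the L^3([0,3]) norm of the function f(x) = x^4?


Step 1: ||f||_3 = (integral_0^3 |x^4|^3 dx)^(1/3)
     = (integral_0^3 x^12 dx)^(1/3)
Step 2: integral_0^3 x^12 dx = [x^13/(13)] from 0 to 3 = 3^13/13
     = 1594323/13 = 122640.230769
Step 3: ||f||_3 = (122640.230769)^(1/3) = 49.683363


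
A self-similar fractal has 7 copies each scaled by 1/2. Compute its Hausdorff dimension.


For a self-similar set with N copies scaled by 1/r:
dim_H = log(N)/log(r) = log(7)/log(2)
= 1.94591/0.693147
= 2.807355


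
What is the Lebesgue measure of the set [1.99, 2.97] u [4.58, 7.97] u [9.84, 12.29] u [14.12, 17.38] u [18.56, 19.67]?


For pairwise disjoint intervals, m(union) = sum of lengths.
= (2.97 - 1.99) + (7.97 - 4.58) + (12.29 - 9.84) + (17.38 - 14.12) + (19.67 - 18.56)
= 0.98 + 3.39 + 2.45 + 3.26 + 1.11
= 11.19


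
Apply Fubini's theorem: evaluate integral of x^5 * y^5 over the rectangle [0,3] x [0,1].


By Fubini's theorem, the double integral factors as a product of single integrals:
Step 1: integral_0^3 x^5 dx = [x^6/6] from 0 to 3
     = 3^6/6 = 121.5
Step 2: integral_0^1 y^5 dy = [y^6/6] from 0 to 1
     = 1^6/6 = 0.166667
Step 3: Double integral = 121.5 * 0.166667 = 20.25


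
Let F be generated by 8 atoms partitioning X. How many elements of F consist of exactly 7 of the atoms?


Each element of F is a union of some subset of the 8 atoms.
Elements that are unions of exactly 7 atoms correspond to 7-element subsets of the 8 atoms.
Count = C(8, 7) = 8! / (7! * 1!) = 8.


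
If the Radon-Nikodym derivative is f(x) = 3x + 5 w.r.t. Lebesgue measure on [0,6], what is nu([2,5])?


nu(A) = integral_A (dnu/dmu) dmu = integral_2^5 (3x + 5) dx
Step 1: Antiderivative F(x) = (3/2)x^2 + 5x
Step 2: F(5) = (3/2)*5^2 + 5*5 = 37.5 + 25 = 62.5
Step 3: F(2) = (3/2)*2^2 + 5*2 = 6 + 10 = 16
Step 4: nu([2,5]) = F(5) - F(2) = 62.5 - 16 = 46.5


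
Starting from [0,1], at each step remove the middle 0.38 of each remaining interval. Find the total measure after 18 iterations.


Step 1: At each step, fraction remaining = 1 - 0.38 = 0.62
Step 2: After 18 steps, measure = (0.62)^18
Result = 1.832527e-04


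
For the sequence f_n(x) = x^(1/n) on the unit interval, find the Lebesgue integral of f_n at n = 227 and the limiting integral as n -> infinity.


At n = 227: f_227(x) = x^(1/227).
Step 1: integral(x^(1/227), 0, 1) = [x^(1/227+1) / (1/227+1)] from 0 to 1
     = 1 / (1/227 + 1) = 1 / ((227+1)/227) = 227/(227+1)
     = 227/228 = 0.995614
Step 2: As n -> infinity, f_n(x) = x^(1/n) -> 1 for x in (0,1], and f_n is increasing in n.
By MCT, lim_n integral(f_n) = integral(lim_n f_n) = integral(1, 0, 1) = 1.
Step 3: Verify convergence: 227/228 = 0.995614 -> 1


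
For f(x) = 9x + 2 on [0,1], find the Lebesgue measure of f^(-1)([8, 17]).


f^(-1)([8, 17]) = {x : 8 <= 9x + 2 <= 17}
Solving: (8 - 2)/9 <= x <= (17 - 2)/9
= [0.666667, 1.666667]
Intersecting with [0,1]: [0.666667, 1]
Measure = 1 - 0.666667 = 0.333333


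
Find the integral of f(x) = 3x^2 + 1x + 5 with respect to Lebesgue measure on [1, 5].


The Lebesgue integral of a Riemann-integrable function agrees with the Riemann integral.
Antiderivative F(x) = (3/3)x^3 + (1/2)x^2 + 5x
F(5) = (3/3)*5^3 + (1/2)*5^2 + 5*5
     = (3/3)*125 + (1/2)*25 + 5*5
     = 125 + 12.5 + 25
     = 162.5
F(1) = 6.5
Integral = F(5) - F(1) = 162.5 - 6.5 = 156


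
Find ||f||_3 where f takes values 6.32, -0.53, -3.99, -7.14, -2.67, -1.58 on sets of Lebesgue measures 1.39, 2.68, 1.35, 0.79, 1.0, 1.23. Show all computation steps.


Step 1: Compute |f_i|^3 for each value:
  |6.32|^3 = 252.435968
  |-0.53|^3 = 0.148877
  |-3.99|^3 = 63.521199
  |-7.14|^3 = 363.994344
  |-2.67|^3 = 19.034163
  |-1.58|^3 = 3.944312
Step 2: Multiply by measures and sum:
  252.435968 * 1.39 = 350.885996
  0.148877 * 2.68 = 0.39899
  63.521199 * 1.35 = 85.753619
  363.994344 * 0.79 = 287.555532
  19.034163 * 1.0 = 19.034163
  3.944312 * 1.23 = 4.851504
Sum = 350.885996 + 0.39899 + 85.753619 + 287.555532 + 19.034163 + 4.851504 = 748.479803
Step 3: Take the p-th root:
||f||_3 = (748.479803)^(1/3) = 9.07946


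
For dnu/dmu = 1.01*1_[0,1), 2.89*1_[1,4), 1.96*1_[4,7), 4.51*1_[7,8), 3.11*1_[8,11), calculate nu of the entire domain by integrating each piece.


Integrate each piece of the Radon-Nikodym derivative:
Step 1: integral_0^1 1.01 dx = 1.01*(1-0) = 1.01*1 = 1.01
Step 2: integral_1^4 2.89 dx = 2.89*(4-1) = 2.89*3 = 8.67
Step 3: integral_4^7 1.96 dx = 1.96*(7-4) = 1.96*3 = 5.88
Step 4: integral_7^8 4.51 dx = 4.51*(8-7) = 4.51*1 = 4.51
Step 5: integral_8^11 3.11 dx = 3.11*(11-8) = 3.11*3 = 9.33
Total: 1.01 + 8.67 + 5.88 + 4.51 + 9.33 = 29.4


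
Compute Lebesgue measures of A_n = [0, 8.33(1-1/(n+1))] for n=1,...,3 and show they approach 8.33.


By continuity of measure from below: if A_n increases to A, then m(A_n) -> m(A).
Here A = [0, 8.33], so m(A) = 8.33
Step 1: a_1 = 8.33*(1 - 1/2) = 4.165, m(A_1) = 4.165
Step 2: a_2 = 8.33*(1 - 1/3) = 5.5533, m(A_2) = 5.5533
Step 3: a_3 = 8.33*(1 - 1/4) = 6.2475, m(A_3) = 6.2475
Limit: m(A_n) -> m([0,8.33]) = 8.33


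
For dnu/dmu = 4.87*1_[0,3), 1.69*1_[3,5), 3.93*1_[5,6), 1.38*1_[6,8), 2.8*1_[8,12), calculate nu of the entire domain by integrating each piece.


Integrate each piece of the Radon-Nikodym derivative:
Step 1: integral_0^3 4.87 dx = 4.87*(3-0) = 4.87*3 = 14.61
Step 2: integral_3^5 1.69 dx = 1.69*(5-3) = 1.69*2 = 3.38
Step 3: integral_5^6 3.93 dx = 3.93*(6-5) = 3.93*1 = 3.93
Step 4: integral_6^8 1.38 dx = 1.38*(8-6) = 1.38*2 = 2.76
Step 5: integral_8^12 2.8 dx = 2.8*(12-8) = 2.8*4 = 11.2
Total: 14.61 + 3.38 + 3.93 + 2.76 + 11.2 = 35.88


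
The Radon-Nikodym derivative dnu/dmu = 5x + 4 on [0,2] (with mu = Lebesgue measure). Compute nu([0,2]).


nu(A) = integral_A (dnu/dmu) dmu = integral_0^2 (5x + 4) dx
Step 1: Antiderivative F(x) = (5/2)x^2 + 4x
Step 2: F(2) = (5/2)*2^2 + 4*2 = 10 + 8 = 18
Step 3: F(0) = (5/2)*0^2 + 4*0 = 0.0 + 0 = 0.0
Step 4: nu([0,2]) = F(2) - F(0) = 18 - 0.0 = 18


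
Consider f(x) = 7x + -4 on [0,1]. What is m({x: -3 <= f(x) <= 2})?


f^(-1)([-3, 2]) = {x : -3 <= 7x + -4 <= 2}
Solving: (-3 - -4)/7 <= x <= (2 - -4)/7
= [0.142857, 0.857143]
Intersecting with [0,1]: [0.142857, 0.857143]
Measure = 0.857143 - 0.142857 = 0.714286


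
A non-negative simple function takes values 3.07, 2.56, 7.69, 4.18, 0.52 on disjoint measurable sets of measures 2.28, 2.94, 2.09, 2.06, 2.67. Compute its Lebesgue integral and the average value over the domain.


Step 1: Integral = sum(value_i * measure_i)
= 3.07*2.28 + 2.56*2.94 + 7.69*2.09 + 4.18*2.06 + 0.52*2.67
= 6.9996 + 7.5264 + 16.0721 + 8.6108 + 1.3884
= 40.5973
Step 2: Total measure of domain = 2.28 + 2.94 + 2.09 + 2.06 + 2.67 = 12.04
Step 3: Average value = 40.5973 / 12.04 = 3.371869


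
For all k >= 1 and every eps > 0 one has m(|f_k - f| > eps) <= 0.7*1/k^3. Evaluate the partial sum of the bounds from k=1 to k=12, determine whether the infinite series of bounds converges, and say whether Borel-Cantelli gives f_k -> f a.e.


Step 1: List the terms 0.7*1/k^3 for k = 1 to 12:
  k=1: 0.7
  k=2: 0.0875
  k=3: 0.025926
  k=4: 0.010937
  k=5: 0.0056
  k=6: 0.003241
  k=7: 0.002041
  k=8: 0.001367
  k=9: 9.602195e-04
  k=10: 7.000000e-04
  k=11: 5.259204e-04
  k=12: 4.050926e-04
Step 2: Partial sum = 0.7 + 0.0875 + 0.025926 + 0.010937 + 0.0056 + 0.003241 + 0.002041 + 0.001367 + 9.602195e-04 + 7.000000e-04 + 5.259204e-04 + 4.050926e-04
     = 0.839203
Step 3: The full series sum_(k>=1) 0.7*1/k^3 converges (p-series with p = 3 > 1; a constant multiple of a convergent series converges).
Step 4: Fix eps > 0. Since sum_k m(|f_k - f| > eps) < infinity, the Borel-Cantelli lemma gives
        m(limsup_k {|f_k - f| > eps}) = 0, i.e. for a.e. x, |f_k(x) - f(x)| <= eps for all large k.
        Applying this with eps = 1/j for j = 1, 2, ... and intersecting the countably many full-measure sets,
        for a.e. x we get limsup_k |f_k(x) - f(x)| <= 1/j for every j, hence f_k -> f almost everywhere.
Conclusion: series converges; Borel-Cantelli yields f_k -> f a.e.


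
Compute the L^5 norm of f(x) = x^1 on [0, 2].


Step 1: ||f||_5 = (integral_0^2 |x^1|^5 dx)^(1/5)
     = (integral_0^2 x^5 dx)^(1/5)
Step 2: integral_0^2 x^5 dx = [x^6/(6)] from 0 to 2 = 2^6/6
     = 64/6 = 10.666667
Step 3: ||f||_5 = (10.666667)^(1/5) = 1.605483


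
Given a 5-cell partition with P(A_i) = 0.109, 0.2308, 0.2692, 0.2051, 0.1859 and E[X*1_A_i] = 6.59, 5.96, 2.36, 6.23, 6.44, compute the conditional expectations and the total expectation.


For each cell A_i: E[X|A_i] = E[X*1_A_i] / P(A_i)
Step 1: E[X|A_1] = 6.59 / 0.109 = 60.458716
Step 2: E[X|A_2] = 5.96 / 0.2308 = 25.823224
Step 3: E[X|A_3] = 2.36 / 0.2692 = 8.766716
Step 4: E[X|A_4] = 6.23 / 0.2051 = 30.375427
Step 5: E[X|A_5] = 6.44 / 0.1859 = 34.642281
Verification: E[X] = sum E[X*1_A_i] = 6.59 + 5.96 + 2.36 + 6.23 + 6.44 = 27.58


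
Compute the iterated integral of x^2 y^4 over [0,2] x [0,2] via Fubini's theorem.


By Fubini's theorem, the double integral factors as a product of single integrals:
Step 1: integral_0^2 x^2 dx = [x^3/3] from 0 to 2
     = 2^3/3 = 2.666667
Step 2: integral_0^2 y^4 dy = [y^5/5] from 0 to 2
     = 2^5/5 = 6.4
Step 3: Double integral = 2.666667 * 6.4 = 17.066667


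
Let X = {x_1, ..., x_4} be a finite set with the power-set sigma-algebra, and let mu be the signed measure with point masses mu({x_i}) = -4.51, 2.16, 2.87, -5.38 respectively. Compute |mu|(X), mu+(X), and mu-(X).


Step 1: Every measurable set is a union of atoms (the cells / points), so a Hahn decomposition is
  obtained by grouping atoms by sign: P = union of atoms with mu > 0, N = union of the remaining atoms.
  Atoms in P (indices): 2, 3;  atoms in N (indices): 1, 4
  Positive values: 2.16, 2.87
  Negative values: -4.51, -5.38
Step 2: mu+(X) = mu(P) = sum of positive atom values = 5.03
Step 3: mu-(X) = -mu(N) = sum of |negative atom values| = 9.89
Step 4: |mu|(X) = mu+(X) + mu-(X) = 5.03 + 9.89 = 14.92


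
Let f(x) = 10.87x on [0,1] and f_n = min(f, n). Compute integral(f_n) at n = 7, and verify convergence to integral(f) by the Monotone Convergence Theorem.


f(x) = 10.87x on [0,1]; f_n(x) = min(10.87x, n). At n = 7:
Step 1: f(x) reaches 7 at x = 7/10.87 = 0.643974
Step 2: integral(f_7) = integral(10.87x, 0, 0.643974) + integral(7, 0.643974, 1)
       = 10.87*0.643974^2/2 + 7*(1 - 0.643974)
       = 2.25391 + 2.49218
       = 4.74609
Step 3: As n -> infinity, f_n increases to f, so by MCT integral(f_n) -> integral(f) = 10.87/2 = 5.435.
Convergence: integral(f_7) = 4.74609 -> 5.435 as n -> infinity


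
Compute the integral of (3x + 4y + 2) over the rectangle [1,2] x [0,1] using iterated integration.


By Fubini, integrate in x first, then y.
Step 1: Fix y, integrate over x in [1,2]:
  integral(3x + 4y + 2, x=1..2)
  = 3*(2^2 - 1^2)/2 + (4y + 2)*(2 - 1)
  = 4.5 + (4y + 2)*1
  = 4.5 + 4y + 2
  = 6.5 + 4y
Step 2: Integrate over y in [0,1]:
  integral(6.5 + 4y, y=0..1)
  = 6.5*1 + 4*(1^2 - 0^2)/2
  = 6.5 + 2
  = 8.5


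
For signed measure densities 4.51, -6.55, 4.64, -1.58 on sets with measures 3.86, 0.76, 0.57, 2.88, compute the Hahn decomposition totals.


Step 1: Compute signed measure on each set:
  Set 1: 4.51 * 3.86 = 17.4086
  Set 2: -6.55 * 0.76 = -4.978
  Set 3: 4.64 * 0.57 = 2.6448
  Set 4: -1.58 * 2.88 = -4.5504
Step 2: Total signed measure = (17.4086) + (-4.978) + (2.6448) + (-4.5504)
     = 10.525
Step 3: Positive part mu+(X) = sum of positive contributions = 20.0534
Step 4: Negative part mu-(X) = |sum of negative contributions| = 9.5284


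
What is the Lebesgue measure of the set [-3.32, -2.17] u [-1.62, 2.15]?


For pairwise disjoint intervals, m(union) = sum of lengths.
= (-2.17 - -3.32) + (2.15 - -1.62)
= 1.15 + 3.77
= 4.92


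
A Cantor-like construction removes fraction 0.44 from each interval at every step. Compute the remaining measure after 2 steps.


Step 1: At each step, fraction remaining = 1 - 0.44 = 0.56
Step 2: After 2 steps, measure = (0.56)^2
Step 3: Computing the power step by step:
  After step 1: 0.56
  After step 2: 0.3136
Result = 0.3136


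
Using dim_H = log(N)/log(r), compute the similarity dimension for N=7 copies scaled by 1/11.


For a self-similar set with N copies scaled by 1/r:
dim_H = log(N)/log(r) = log(7)/log(11)
= 1.94591/2.397895
= 0.811508


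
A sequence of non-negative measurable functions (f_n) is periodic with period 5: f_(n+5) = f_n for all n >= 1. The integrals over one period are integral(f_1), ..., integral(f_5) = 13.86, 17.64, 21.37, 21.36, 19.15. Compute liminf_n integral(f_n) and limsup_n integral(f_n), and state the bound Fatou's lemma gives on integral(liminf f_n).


The sequence (integral(f_n)) is periodic with period 5, repeating the values 13.86, 17.64, 21.37, 21.36, 19.15 indefinitely.
Step 1: For a periodic sequence, every tail (a_m, a_(m+1), ...) contains all 5 period values infinitely often.
Step 2: Hence inf of every tail = min of the period values = min(13.86, 17.64, 21.37, 21.36, 19.15) = 13.86.
        liminf_n integral(f_n) = sup over m of (inf of tail from m) = 13.86.
Step 3: Similarly sup of every tail = max of the period values = 21.37.
        limsup_n integral(f_n) = 21.37.
Step 4: Fatou's lemma: integral(liminf_n f_n) <= liminf_n integral(f_n) = 13.86.
        So the integral of the pointwise liminf is at most 13.86.


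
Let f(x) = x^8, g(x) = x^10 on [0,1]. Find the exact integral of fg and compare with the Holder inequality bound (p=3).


Step 1: Exact integral of f*g = integral(x^18, 0, 1) = 1/19
     = 0.052632
Step 2: Holder bound with p=3, q=1.5:
  ||f||_p = (integral x^24 dx)^(1/3) = (1/25)^(1/3) = 0.341995
  ||g||_q = (integral x^15 dx)^(1/1.5) = (1/16)^(1/1.5) = 0.15749
Step 3: Holder bound = ||f||_p * ||g||_q = 0.341995 * 0.15749 = 0.053861
Verification: 0.052632 <= 0.053861 (Holder holds)
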